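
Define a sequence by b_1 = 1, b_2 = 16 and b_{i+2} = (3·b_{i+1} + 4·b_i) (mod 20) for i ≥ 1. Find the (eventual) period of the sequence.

10

Computing terms: b_1 = 1; b_2 = 16; b_3 = 12; b_4 = 0; b_5 = 8; b_6 = 4; b_7 = 4; b_8 = 8; b_9 = 0; b_{10} = 12; b_{11} = 16; b_{12} = 16; b_{13} = 12.
Since (b_{12}, b_{13}) = (b_2, b_3) = (16, 12) (two consecutive terms determine the rest), the sequence is eventually periodic: after a pre-period of length 1 it cycles with period 10.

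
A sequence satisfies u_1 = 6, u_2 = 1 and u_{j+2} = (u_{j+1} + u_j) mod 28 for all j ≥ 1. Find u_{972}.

Listing terms: u_1 = 6,  u_2 = 1,  u_3 = 7,  u_4 = 8,  u_5 = 15,  u_6 = 23,  u_7 = 10,  u_8 = 5,  u_9 = 15,  u_{10} = 20,  u_{11} = 7,  u_{12} = 27,  u_{13} = 6,  u_{14} = 5,  u_{15} = 11,  u_{16} = 16,  u_{17} = 27,  u_{18} = 15,  u_{19} = 14,  u_{20} = 1,  u_{21} = 15,  u_{22} = 16,  u_{23} = 3,  u_{24} = 19,  u_{25} = 22,  u_{26} = 13,  u_{27} = 7,  u_{28} = 20,  u_{29} = 27,  u_{30} = 19,  u_{31} = 18,  u_{32} = 9,  u_{33} = 27,  u_{34} = 8,  u_{35} = 7,  u_{36} = 15,  u_{37} = 22,  u_{38} = 9,  u_{39} = 3,  u_{40} = 12,  u_{41} = 15,  u_{42} = 27,  u_{43} = 14,  u_{44} = 13,  u_{45} = 27,  u_{46} = 12,  u_{47} = 11,  u_{48} = 23,  u_{49} = 6,  u_{50} = 1.
The sequence repeats with period 48.
(972 - 1) mod 48 = 11, so u_{972} = u_{12} = 27.

27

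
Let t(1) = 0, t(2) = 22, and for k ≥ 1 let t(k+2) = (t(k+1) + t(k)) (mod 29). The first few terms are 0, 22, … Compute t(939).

Listing terms: t(1) = 0,  t(2) = 22,  t(3) = 22,  t(4) = 15,  t(5) = 8,  t(6) = 23,  t(7) = 2,  t(8) = 25,  t(9) = 27,  t(10) = 23,  t(11) = 21,  t(12) = 15,  t(13) = 7,  t(14) = 22,  t(15) = 0,  t(16) = 22.
Since (t(15), t(16)) = (t(1), t(2)) = (0, 22) (two consecutive terms determine the rest), the sequence is periodic with period 14.
So t(939) = t(1 + ((939-1) mod 14)) = t(1) = 0.

0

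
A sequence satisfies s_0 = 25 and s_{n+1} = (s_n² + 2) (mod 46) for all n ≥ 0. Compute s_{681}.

43

s_0 = 25, s_1 = 29, s_2 = 15, s_3 = 43, s_4 = 11, s_5 = 31, s_6 = 43.
Since s_6 = s_3 = 43, the sequence is eventually periodic: after a pre-period of length 3 it cycles with period 3.
For n ≥ 3, s_n depends only on (n - 3) mod 3. (681 - 3) mod 3 = 0, so s_{681} = s_3 = 43.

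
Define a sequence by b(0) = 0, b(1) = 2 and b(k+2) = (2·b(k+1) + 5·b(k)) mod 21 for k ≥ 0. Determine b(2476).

14

b(0) = 0; b(1) = 2; b(2) = 4; b(3) = 18; b(4) = 14; b(5) = 13; b(6) = 12; b(7) = 5; b(8) = 7; b(9) = 18; b(10) = 8; b(11) = 1; b(12) = 0; b(13) = 5; b(14) = 10; b(15) = 3; b(16) = 14; b(17) = 1; b(18) = 9; b(19) = 2; b(20) = 7; b(21) = 3; b(22) = 20; b(23) = 13; b(24) = 0; b(25) = 2.
Since (b(24), b(25)) = (b(0), b(1)) = (0, 2) (two consecutive terms determine the rest), the sequence is periodic with period 24.
(2476 - 0) mod 24 = 4, so b(2476) = b(4) = 14.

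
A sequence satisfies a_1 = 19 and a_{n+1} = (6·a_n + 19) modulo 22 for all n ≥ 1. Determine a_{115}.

We have a_1 = 19; a_2 = 1; a_3 = 3; a_4 = 15; a_5 = 21; a_6 = 13; a_7 = 9; a_8 = 7; a_9 = 17; a_{10} = 11; a_{11} = 19.
The sequence repeats with period 10.
(115 - 1) mod 10 = 4, so a_{115} = a_5 = 21.

21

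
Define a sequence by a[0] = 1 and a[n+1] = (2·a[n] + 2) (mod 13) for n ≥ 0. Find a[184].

7

a[0] = 1; a[1] = 4; a[2] = 10; a[3] = 9; a[4] = 7; a[5] = 3; a[6] = 8; a[7] = 5; a[8] = 12; a[9] = 0; a[10] = 2; a[11] = 6; a[12] = 1.
Since a[12] = a[0] = 1, the sequence is periodic with period 12.
(184 - 0) mod 12 = 4, so a[184] = a[4] = 7.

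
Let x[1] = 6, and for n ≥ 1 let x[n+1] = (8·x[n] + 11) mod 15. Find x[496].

Computing terms: x[1] = 6, x[2] = 14, x[3] = 3, x[4] = 5, x[5] = 6.
Since x[5] = x[1] = 6, the sequence is periodic with period 4.
(496 - 1) mod 4 = 3, so x[496] = x[4] = 5.

5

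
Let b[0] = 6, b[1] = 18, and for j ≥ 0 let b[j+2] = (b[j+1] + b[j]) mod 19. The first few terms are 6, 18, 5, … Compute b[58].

9

We have b[0] = 6; b[1] = 18; b[2] = 5; b[3] = 4; b[4] = 9; b[5] = 13; b[6] = 3; b[7] = 16; b[8] = 0; b[9] = 16; b[10] = 16; b[11] = 13; b[12] = 10; b[13] = 4; b[14] = 14; b[15] = 18; b[16] = 13; b[17] = 12; b[18] = 6; b[19] = 18.
Since (b[18], b[19]) = (b[0], b[1]) = (6, 18) (two consecutive terms determine the rest), the sequence is periodic with period 18.
(58 - 0) mod 18 = 4, so b[58] = b[4] = 9.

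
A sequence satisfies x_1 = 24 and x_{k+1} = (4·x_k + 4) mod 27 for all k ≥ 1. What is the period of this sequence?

27

We have x_1 = 24,  x_2 = 19,  x_3 = 26,  x_4 = 0,  x_5 = 4,  x_6 = 20,  x_7 = 3,  x_8 = 16,  x_9 = 14,  x_{10} = 6,  x_{11} = 1,  x_{12} = 8,  x_{13} = 9,  x_{14} = 13,  x_{15} = 2,  x_{16} = 12,  x_{17} = 25,  x_{18} = 23,  x_{19} = 15,  x_{20} = 10,  x_{21} = 17,  x_{22} = 18,  x_{23} = 22,  x_{24} = 11,  x_{25} = 21,  x_{26} = 7,  x_{27} = 5,  x_{28} = 24.
The sequence repeats with period 27.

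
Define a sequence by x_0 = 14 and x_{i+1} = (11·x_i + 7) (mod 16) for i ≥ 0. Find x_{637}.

9

Computing terms: x_0 = 14,  x_1 = 1,  x_2 = 2,  x_3 = 13,  x_4 = 6,  x_5 = 9,  x_6 = 10,  x_7 = 5,  x_8 = 14.
The sequence repeats with period 8.
So x_{637} = x_{0 + ((637-0) mod 8)} = x_5 = 9.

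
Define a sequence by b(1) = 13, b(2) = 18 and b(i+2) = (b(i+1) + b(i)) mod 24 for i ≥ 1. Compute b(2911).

We have b(1) = 13,  b(2) = 18,  b(3) = 7,  b(4) = 1,  b(5) = 8,  b(6) = 9,  b(7) = 17,  b(8) = 2,  b(9) = 19,  b(10) = 21,  b(11) = 16,  b(12) = 13,  b(13) = 5,  b(14) = 18,  b(15) = 23,  b(16) = 17,  b(17) = 16,  b(18) = 9,  b(19) = 1,  b(20) = 10,  b(21) = 11,  b(22) = 21,  b(23) = 8,  b(24) = 5,  b(25) = 13,  b(26) = 18.
Since (b(25), b(26)) = (b(1), b(2)) = (13, 18) (two consecutive terms determine the rest), the sequence is periodic with period 24.
So b(2911) = b(1 + ((2911-1) mod 24)) = b(7) = 17.

17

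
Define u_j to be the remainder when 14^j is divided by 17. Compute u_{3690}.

8

Listing terms: u_1 = 14,  u_2 = 9,  u_3 = 7,  u_4 = 13,  u_5 = 12,  u_6 = 15,  u_7 = 6,  u_8 = 16,  u_9 = 3,  u_{10} = 8,  u_{11} = 10,  u_{12} = 4,  u_{13} = 5,  u_{14} = 2,  u_{15} = 11,  u_{16} = 1,  u_{17} = 14.
Since u_{17} = u_1 = 14, the sequence is periodic with period 16.
So u_{3690} = u_{1 + ((3690-1) mod 16)} = u_{10} = 8.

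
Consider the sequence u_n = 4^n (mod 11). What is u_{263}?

u_0 = 1, u_1 = 4, u_2 = 5, u_3 = 9, u_4 = 3, u_5 = 1.
The sequence repeats with period 5.
So u_{263} = u_{0 + ((263-0) mod 5)} = u_3 = 9.

9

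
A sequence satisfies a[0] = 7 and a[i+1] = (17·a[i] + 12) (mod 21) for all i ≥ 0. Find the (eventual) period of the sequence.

6

Listing terms: a[0] = 7,  a[1] = 5,  a[2] = 13,  a[3] = 2,  a[4] = 4,  a[5] = 17,  a[6] = 7.
The sequence repeats with period 6.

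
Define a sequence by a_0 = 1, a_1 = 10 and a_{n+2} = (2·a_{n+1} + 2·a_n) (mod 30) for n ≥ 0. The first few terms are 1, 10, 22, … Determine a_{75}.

4

Listing terms: a_0 = 1, a_1 = 10, a_2 = 22, a_3 = 4, a_4 = 22, a_5 = 22, a_6 = 28, a_7 = 10, a_8 = 16, a_9 = 22, a_{10} = 16, a_{11} = 16, a_{12} = 4, a_{13} = 10, a_{14} = 28, a_{15} = 16, a_{16} = 28, a_{17} = 28, a_{18} = 22, a_{19} = 10, a_{20} = 4, a_{21} = 28, a_{22} = 4, a_{23} = 4, a_{24} = 16, a_{25} = 10, a_{26} = 22.
Since (a_{25}, a_{26}) = (a_1, a_2) = (10, 22) (two consecutive terms determine the rest), the sequence is eventually periodic: after a pre-period of length 1 it cycles with period 24.
For n ≥ 1, a_n depends only on (n - 1) mod 24. (75 - 1) mod 24 = 2, so a_{75} = a_3 = 4.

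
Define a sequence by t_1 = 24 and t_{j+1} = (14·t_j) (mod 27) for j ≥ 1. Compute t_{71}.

We have t_1 = 24; t_2 = 12; t_3 = 6; t_4 = 3; t_5 = 15; t_6 = 21; t_7 = 24.
The sequence repeats with period 6.
(71 - 1) mod 6 = 4, so t_{71} = t_5 = 15.

15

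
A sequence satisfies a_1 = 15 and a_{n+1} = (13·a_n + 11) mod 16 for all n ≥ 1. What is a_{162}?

14

We have a_1 = 15,  a_2 = 14,  a_3 = 1,  a_4 = 8,  a_5 = 3,  a_6 = 2,  a_7 = 5,  a_8 = 12,  a_9 = 7,  a_{10} = 6,  a_{11} = 9,  a_{12} = 0,  a_{13} = 11,  a_{14} = 10,  a_{15} = 13,  a_{16} = 4,  a_{17} = 15.
Since a_{17} = a_1 = 15, the sequence is periodic with period 16.
So a_{162} = a_{1 + ((162-1) mod 16)} = a_2 = 14.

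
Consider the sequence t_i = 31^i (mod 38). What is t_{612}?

t_0 = 1; t_1 = 31; t_2 = 11; t_3 = 37; t_4 = 7; t_5 = 27; t_6 = 1.
The sequence repeats with period 6.
(612 - 0) mod 6 = 0, so t_{612} = t_0 = 1.

1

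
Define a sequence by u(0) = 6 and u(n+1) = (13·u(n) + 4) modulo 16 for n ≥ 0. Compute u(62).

u(0) = 6, u(1) = 2, u(2) = 14, u(3) = 10, u(4) = 6.
The sequence repeats with period 4.
So u(62) = u(0 + ((62-0) mod 4)) = u(2) = 14.

14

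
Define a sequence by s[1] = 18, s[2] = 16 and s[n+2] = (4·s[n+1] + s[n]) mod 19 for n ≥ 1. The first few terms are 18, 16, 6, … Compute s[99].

6

We have s[1] = 18; s[2] = 16; s[3] = 6; s[4] = 2; s[5] = 14; s[6] = 1; s[7] = 18; s[8] = 16.
The sequence repeats with period 6.
(99 - 1) mod 6 = 2, so s[99] = s[3] = 6.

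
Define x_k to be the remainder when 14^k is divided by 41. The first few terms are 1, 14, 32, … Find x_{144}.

1

x_0 = 1; x_1 = 14; x_2 = 32; x_3 = 38; x_4 = 40; x_5 = 27; x_6 = 9; x_7 = 3; x_8 = 1.
Since x_8 = x_0 = 1, the sequence is periodic with period 8.
So x_{144} = x_{0 + ((144-0) mod 8)} = x_0 = 1.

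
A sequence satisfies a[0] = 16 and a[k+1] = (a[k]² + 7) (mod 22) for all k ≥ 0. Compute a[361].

Computing terms: a[0] = 16, a[1] = 21, a[2] = 8, a[3] = 5, a[4] = 10, a[5] = 19, a[6] = 16.
The sequence repeats with period 6.
So a[361] = a[0 + ((361-0) mod 6)] = a[1] = 21.

21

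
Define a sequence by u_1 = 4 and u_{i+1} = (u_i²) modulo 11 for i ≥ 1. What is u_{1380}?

Listing terms: u_1 = 4; u_2 = 5; u_3 = 3; u_4 = 9; u_5 = 4.
The sequence repeats with period 4.
So u_{1380} = u_{1 + ((1380-1) mod 4)} = u_4 = 9.

9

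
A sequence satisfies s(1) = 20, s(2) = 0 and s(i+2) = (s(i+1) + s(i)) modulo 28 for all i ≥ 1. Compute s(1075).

We have s(1) = 20, s(2) = 0, s(3) = 20, s(4) = 20, s(5) = 12, s(6) = 4, s(7) = 16, s(8) = 20, s(9) = 8, s(10) = 0, s(11) = 8, s(12) = 8, s(13) = 16, s(14) = 24, s(15) = 12, s(16) = 8, s(17) = 20, s(18) = 0.
The sequence repeats with period 16.
So s(1075) = s(1 + ((1075-1) mod 16)) = s(3) = 20.

20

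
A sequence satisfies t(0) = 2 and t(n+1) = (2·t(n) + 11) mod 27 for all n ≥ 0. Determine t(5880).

20

We have t(0) = 2, t(1) = 15, t(2) = 14, t(3) = 12, t(4) = 8, t(5) = 0, t(6) = 11, t(7) = 6, t(8) = 23, t(9) = 3, t(10) = 17, t(11) = 18, t(12) = 20, t(13) = 24, t(14) = 5, t(15) = 21, t(16) = 26, t(17) = 9, t(18) = 2.
The sequence repeats with period 18.
(5880 - 0) mod 18 = 12, so t(5880) = t(12) = 20.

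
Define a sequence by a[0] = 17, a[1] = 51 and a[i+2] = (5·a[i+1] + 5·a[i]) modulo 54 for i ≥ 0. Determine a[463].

Computing terms: a[0] = 17, a[1] = 51, a[2] = 16, a[3] = 11, a[4] = 27, a[5] = 28, a[6] = 5, a[7] = 3, a[8] = 40, a[9] = 53, a[10] = 33, a[11] = 52, a[12] = 47, a[13] = 9, a[14] = 10, a[15] = 41, a[16] = 39, a[17] = 22, a[18] = 35, a[19] = 15, a[20] = 34, a[21] = 29, a[22] = 45, a[23] = 46, a[24] = 23, a[25] = 21, a[26] = 4, a[27] = 17, a[28] = 51.
The sequence repeats with period 27.
So a[463] = a[0 + ((463-0) mod 27)] = a[4] = 27.

27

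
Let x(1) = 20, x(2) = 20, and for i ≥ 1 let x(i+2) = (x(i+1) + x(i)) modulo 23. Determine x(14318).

19

We have x(1) = 20, x(2) = 20, x(3) = 17, x(4) = 14, x(5) = 8, x(6) = 22, x(7) = 7, x(8) = 6, x(9) = 13, x(10) = 19, x(11) = 9, x(12) = 5, x(13) = 14, x(14) = 19, x(15) = 10, x(16) = 6, x(17) = 16, x(18) = 22, x(19) = 15, x(20) = 14, x(21) = 6, x(22) = 20, x(23) = 3, x(24) = 0, x(25) = 3, x(26) = 3, x(27) = 6, x(28) = 9, x(29) = 15, x(30) = 1, x(31) = 16, x(32) = 17, x(33) = 10, x(34) = 4, x(35) = 14, x(36) = 18, x(37) = 9, x(38) = 4, x(39) = 13, x(40) = 17, x(41) = 7, x(42) = 1, x(43) = 8, x(44) = 9, x(45) = 17, x(46) = 3, x(47) = 20, x(48) = 0, x(49) = 20, x(50) = 20.
Since (x(49), x(50)) = (x(1), x(2)) = (20, 20) (two consecutive terms determine the rest), the sequence is periodic with period 48.
So x(14318) = x(1 + ((14318-1) mod 48)) = x(14) = 19.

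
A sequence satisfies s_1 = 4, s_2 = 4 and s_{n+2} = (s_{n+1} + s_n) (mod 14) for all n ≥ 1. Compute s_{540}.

2

s_1 = 4, s_2 = 4, s_3 = 8, s_4 = 12, s_5 = 6, s_6 = 4, s_7 = 10, s_8 = 0, s_9 = 10, s_{10} = 10, s_{11} = 6, s_{12} = 2, s_{13} = 8, s_{14} = 10, s_{15} = 4, s_{16} = 0, s_{17} = 4, s_{18} = 4.
Since (s_{17}, s_{18}) = (s_1, s_2) = (4, 4) (two consecutive terms determine the rest), the sequence is periodic with period 16.
(540 - 1) mod 16 = 11, so s_{540} = s_{12} = 2.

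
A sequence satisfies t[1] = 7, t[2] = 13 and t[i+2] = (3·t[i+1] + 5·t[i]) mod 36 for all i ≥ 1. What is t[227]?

Listing terms: t[1] = 7,  t[2] = 13,  t[3] = 2,  t[4] = 35,  t[5] = 7,  t[6] = 16,  t[7] = 11,  t[8] = 5,  t[9] = 34,  t[10] = 19,  t[11] = 11,  t[12] = 20,  t[13] = 7,  t[14] = 13.
Since (t[13], t[14]) = (t[1], t[2]) = (7, 13) (two consecutive terms determine the rest), the sequence is periodic with period 12.
So t[227] = t[1 + ((227-1) mod 12)] = t[11] = 11.

11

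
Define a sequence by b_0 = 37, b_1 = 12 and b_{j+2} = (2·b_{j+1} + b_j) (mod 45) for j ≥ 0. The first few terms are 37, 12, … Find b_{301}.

We have b_0 = 37; b_1 = 12; b_2 = 16; b_3 = 44; b_4 = 14; b_5 = 27; b_6 = 23; b_7 = 28; b_8 = 34; b_9 = 6; b_{10} = 1; b_{11} = 8; b_{12} = 17; b_{13} = 42; b_{14} = 11; b_{15} = 19; b_{16} = 4; b_{17} = 27; b_{18} = 13; b_{19} = 8; b_{20} = 29; b_{21} = 21; b_{22} = 26; b_{23} = 28; b_{24} = 37; b_{25} = 12.
Since (b_{24}, b_{25}) = (b_0, b_1) = (37, 12) (two consecutive terms determine the rest), the sequence is periodic with period 24.
So b_{301} = b_{0 + ((301-0) mod 24)} = b_{13} = 42.

42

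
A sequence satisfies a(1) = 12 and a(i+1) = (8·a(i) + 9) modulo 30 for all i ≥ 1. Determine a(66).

a(1) = 12,  a(2) = 15,  a(3) = 9,  a(4) = 21,  a(5) = 27,  a(6) = 15.
Since a(6) = a(2) = 15, the sequence is eventually periodic: after a pre-period of length 1 it cycles with period 4.
For i ≥ 2, a(i) depends only on (i - 2) mod 4. (66 - 2) mod 4 = 0, so a(66) = a(2) = 15.

15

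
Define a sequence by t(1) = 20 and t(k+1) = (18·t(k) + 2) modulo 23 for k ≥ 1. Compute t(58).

9

Computing terms: t(1) = 20, t(2) = 17, t(3) = 9, t(4) = 3, t(5) = 10, t(6) = 21, t(7) = 12, t(8) = 11, t(9) = 16, t(10) = 14, t(11) = 1, t(12) = 20.
Since t(12) = t(1) = 20, the sequence is periodic with period 11.
(58 - 1) mod 11 = 2, so t(58) = t(3) = 9.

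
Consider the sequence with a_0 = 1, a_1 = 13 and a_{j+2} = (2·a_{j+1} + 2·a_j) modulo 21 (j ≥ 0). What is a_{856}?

10

Listing terms: a_0 = 1, a_1 = 13, a_2 = 7, a_3 = 19, a_4 = 10, a_5 = 16, a_6 = 10, a_7 = 10, a_8 = 19, a_9 = 16, a_{10} = 7, a_{11} = 4, a_{12} = 1, a_{13} = 10, a_{14} = 1, a_{15} = 1, a_{16} = 4, a_{17} = 10, a_{18} = 7, a_{19} = 13, a_{20} = 19, a_{21} = 1, a_{22} = 19, a_{23} = 19, a_{24} = 13, a_{25} = 1, a_{26} = 7, a_{27} = 16, a_{28} = 4, a_{29} = 19, a_{30} = 4, a_{31} = 4, a_{32} = 16, a_{33} = 19, a_{34} = 7, a_{35} = 10, a_{36} = 13, a_{37} = 4, a_{38} = 13, a_{39} = 13, a_{40} = 10, a_{41} = 4, a_{42} = 7, a_{43} = 1, a_{44} = 16, a_{45} = 13, a_{46} = 16, a_{47} = 16, a_{48} = 1, a_{49} = 13.
Since (a_{48}, a_{49}) = (a_0, a_1) = (1, 13) (two consecutive terms determine the rest), the sequence is periodic with period 48.
(856 - 0) mod 48 = 40, so a_{856} = a_{40} = 10.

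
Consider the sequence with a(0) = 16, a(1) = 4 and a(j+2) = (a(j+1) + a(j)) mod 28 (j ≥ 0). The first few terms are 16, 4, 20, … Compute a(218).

We have a(0) = 16; a(1) = 4; a(2) = 20; a(3) = 24; a(4) = 16; a(5) = 12; a(6) = 0; a(7) = 12; a(8) = 12; a(9) = 24; a(10) = 8; a(11) = 4; a(12) = 12; a(13) = 16; a(14) = 0; a(15) = 16; a(16) = 16; a(17) = 4.
The sequence repeats with period 16.
(218 - 0) mod 16 = 10, so a(218) = a(10) = 8.

8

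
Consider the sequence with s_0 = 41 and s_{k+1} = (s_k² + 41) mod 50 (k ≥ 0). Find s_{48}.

41

Listing terms: s_0 = 41, s_1 = 22, s_2 = 25, s_3 = 16, s_4 = 47, s_5 = 0, s_6 = 41.
Since s_6 = s_0 = 41, the sequence is periodic with period 6.
(48 - 0) mod 6 = 0, so s_{48} = s_0 = 41.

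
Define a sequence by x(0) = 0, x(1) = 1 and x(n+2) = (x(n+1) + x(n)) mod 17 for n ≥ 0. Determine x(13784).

14

We have x(0) = 0,  x(1) = 1,  x(2) = 1,  x(3) = 2,  x(4) = 3,  x(5) = 5,  x(6) = 8,  x(7) = 13,  x(8) = 4,  x(9) = 0,  x(10) = 4,  x(11) = 4,  x(12) = 8,  x(13) = 12,  x(14) = 3,  x(15) = 15,  x(16) = 1,  x(17) = 16,  x(18) = 0,  x(19) = 16,  x(20) = 16,  x(21) = 15,  x(22) = 14,  x(23) = 12,  x(24) = 9,  x(25) = 4,  x(26) = 13,  x(27) = 0,  x(28) = 13,  x(29) = 13,  x(30) = 9,  x(31) = 5,  x(32) = 14,  x(33) = 2,  x(34) = 16,  x(35) = 1,  x(36) = 0,  x(37) = 1.
Since (x(36), x(37)) = (x(0), x(1)) = (0, 1) (two consecutive terms determine the rest), the sequence is periodic with period 36.
(13784 - 0) mod 36 = 32, so x(13784) = x(32) = 14.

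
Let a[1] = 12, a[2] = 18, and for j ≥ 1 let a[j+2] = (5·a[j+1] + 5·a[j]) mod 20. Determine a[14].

a[1] = 12; a[2] = 18; a[3] = 10; a[4] = 0; a[5] = 10; a[6] = 10; a[7] = 0.
Since (a[6], a[7]) = (a[3], a[4]) = (10, 0) (two consecutive terms determine the rest), the sequence is eventually periodic: after a pre-period of length 2 it cycles with period 3.
For j ≥ 3, a[j] depends only on (j - 3) mod 3. (14 - 3) mod 3 = 2, so a[14] = a[5] = 10.

10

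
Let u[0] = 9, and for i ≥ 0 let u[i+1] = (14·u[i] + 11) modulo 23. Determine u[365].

19

u[0] = 9,  u[1] = 22,  u[2] = 20,  u[3] = 15,  u[4] = 14,  u[5] = 0,  u[6] = 11,  u[7] = 4,  u[8] = 21,  u[9] = 6,  u[10] = 3,  u[11] = 7,  u[12] = 17,  u[13] = 19,  u[14] = 1,  u[15] = 2,  u[16] = 16,  u[17] = 5,  u[18] = 12,  u[19] = 18,  u[20] = 10,  u[21] = 13,  u[22] = 9.
Since u[22] = u[0] = 9, the sequence is periodic with period 22.
So u[365] = u[0 + ((365-0) mod 22)] = u[13] = 19.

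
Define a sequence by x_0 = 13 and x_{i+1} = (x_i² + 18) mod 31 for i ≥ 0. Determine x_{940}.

x_0 = 13; x_1 = 1; x_2 = 19; x_3 = 7; x_4 = 5; x_5 = 12; x_6 = 7.
Since x_6 = x_3 = 7, the sequence is eventually periodic: after a pre-period of length 3 it cycles with period 3.
For i ≥ 3, x_i depends only on (i - 3) mod 3. (940 - 3) mod 3 = 1, so x_{940} = x_4 = 5.

5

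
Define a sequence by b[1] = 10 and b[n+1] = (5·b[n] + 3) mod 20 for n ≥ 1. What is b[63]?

b[1] = 10,  b[2] = 13,  b[3] = 8,  b[4] = 3,  b[5] = 18,  b[6] = 13.
Since b[6] = b[2] = 13, the sequence is eventually periodic: after a pre-period of length 1 it cycles with period 4.
For n ≥ 2, b[n] depends only on (n - 2) mod 4. (63 - 2) mod 4 = 1, so b[63] = b[3] = 8.

8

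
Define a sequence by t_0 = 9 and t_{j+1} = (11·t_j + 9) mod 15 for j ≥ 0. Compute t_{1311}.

3

t_0 = 9; t_1 = 3; t_2 = 12; t_3 = 6; t_4 = 0; t_5 = 9.
Since t_5 = t_0 = 9, the sequence is periodic with period 5.
So t_{1311} = t_{0 + ((1311-0) mod 5)} = t_1 = 3.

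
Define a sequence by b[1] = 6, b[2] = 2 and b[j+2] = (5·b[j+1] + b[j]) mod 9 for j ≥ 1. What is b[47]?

2

We have b[1] = 6; b[2] = 2; b[3] = 7; b[4] = 1; b[5] = 3; b[6] = 7; b[7] = 2; b[8] = 8; b[9] = 6; b[10] = 2.
Since (b[9], b[10]) = (b[1], b[2]) = (6, 2) (two consecutive terms determine the rest), the sequence is periodic with period 8.
So b[47] = b[1 + ((47-1) mod 8)] = b[7] = 2.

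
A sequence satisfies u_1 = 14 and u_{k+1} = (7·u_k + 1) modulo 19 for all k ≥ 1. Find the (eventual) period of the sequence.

3

We have u_1 = 14, u_2 = 4, u_3 = 10, u_4 = 14.
The sequence repeats with period 3.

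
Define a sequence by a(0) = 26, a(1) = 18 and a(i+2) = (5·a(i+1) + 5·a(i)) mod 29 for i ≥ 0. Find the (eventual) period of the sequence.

Listing terms: a(0) = 26, a(1) = 18, a(2) = 17, a(3) = 1, a(4) = 3, a(5) = 20, a(6) = 28, a(7) = 8, a(8) = 6, a(9) = 12, a(10) = 3, a(11) = 17, a(12) = 13, a(13) = 5, a(14) = 3, a(15) = 11, a(16) = 12, a(17) = 28, a(18) = 26, a(19) = 9, a(20) = 1, a(21) = 21, a(22) = 23, a(23) = 17, a(24) = 26, a(25) = 12, a(26) = 16, a(27) = 24, a(28) = 26, a(29) = 18.
The sequence repeats with period 28.

28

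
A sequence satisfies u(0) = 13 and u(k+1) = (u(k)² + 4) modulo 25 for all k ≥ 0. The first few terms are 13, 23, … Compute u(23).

u(0) = 13,  u(1) = 23,  u(2) = 8,  u(3) = 18,  u(4) = 3,  u(5) = 13.
Since u(5) = u(0) = 13, the sequence is periodic with period 5.
(23 - 0) mod 5 = 3, so u(23) = u(3) = 18.

18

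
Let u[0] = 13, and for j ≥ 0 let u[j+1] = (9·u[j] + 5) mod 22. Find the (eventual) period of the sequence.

10

We have u[0] = 13; u[1] = 12; u[2] = 3; u[3] = 10; u[4] = 7; u[5] = 2; u[6] = 1; u[7] = 14; u[8] = 21; u[9] = 18; u[10] = 13.
The sequence repeats with period 10.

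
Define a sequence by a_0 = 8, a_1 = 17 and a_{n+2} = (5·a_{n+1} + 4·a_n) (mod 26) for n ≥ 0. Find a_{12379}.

Computing terms: a_0 = 8,  a_1 = 17,  a_2 = 13,  a_3 = 3,  a_4 = 15,  a_5 = 9,  a_6 = 1,  a_7 = 15,  a_8 = 1,  a_9 = 13,  a_{10} = 17,  a_{11} = 7,  a_{12} = 25,  a_{13} = 23,  a_{14} = 7,  a_{15} = 23,  a_{16} = 13,  a_{17} = 1,  a_{18} = 5,  a_{19} = 3,  a_{20} = 9,  a_{21} = 5,  a_{22} = 9,  a_{23} = 13,  a_{24} = 23,  a_{25} = 11,  a_{26} = 17,  a_{27} = 25,  a_{28} = 11,  a_{29} = 25,  a_{30} = 13,  a_{31} = 9,  a_{32} = 19,  a_{33} = 1,  a_{34} = 3,  a_{35} = 19,  a_{36} = 3,  a_{37} = 13,  a_{38} = 25,  a_{39} = 21,  a_{40} = 23,  a_{41} = 17,  a_{42} = 21,  a_{43} = 17,  a_{44} = 13.
Since (a_{43}, a_{44}) = (a_1, a_2) = (17, 13) (two consecutive terms determine the rest), the sequence is eventually periodic: after a pre-period of length 1 it cycles with period 42.
For n ≥ 1, a_n depends only on (n - 1) mod 42. (12379 - 1) mod 42 = 30, so a_{12379} = a_{31} = 9.

9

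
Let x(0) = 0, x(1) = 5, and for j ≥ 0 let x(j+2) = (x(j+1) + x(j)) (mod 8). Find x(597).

2

We have x(0) = 0, x(1) = 5, x(2) = 5, x(3) = 2, x(4) = 7, x(5) = 1, x(6) = 0, x(7) = 1, x(8) = 1, x(9) = 2, x(10) = 3, x(11) = 5, x(12) = 0, x(13) = 5.
Since (x(12), x(13)) = (x(0), x(1)) = (0, 5) (two consecutive terms determine the rest), the sequence is periodic with period 12.
So x(597) = x(0 + ((597-0) mod 12)) = x(9) = 2.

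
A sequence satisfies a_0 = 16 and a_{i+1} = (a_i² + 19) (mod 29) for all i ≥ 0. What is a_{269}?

Computing terms: a_0 = 16; a_1 = 14; a_2 = 12; a_3 = 18; a_4 = 24; a_5 = 15; a_6 = 12.
Since a_6 = a_2 = 12, the sequence is eventually periodic: after a pre-period of length 2 it cycles with period 4.
For i ≥ 2, a_i depends only on (i - 2) mod 4. (269 - 2) mod 4 = 3, so a_{269} = a_5 = 15.

15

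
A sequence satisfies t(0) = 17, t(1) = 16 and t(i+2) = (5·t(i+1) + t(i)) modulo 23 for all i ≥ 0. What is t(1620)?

Computing terms: t(0) = 17, t(1) = 16, t(2) = 5, t(3) = 18, t(4) = 3, t(5) = 10, t(6) = 7, t(7) = 22, t(8) = 2, t(9) = 9, t(10) = 1, t(11) = 14, t(12) = 2, t(13) = 1, t(14) = 7, t(15) = 13, t(16) = 3, t(17) = 5, t(18) = 5, t(19) = 7, t(20) = 17, t(21) = 0, t(22) = 17, t(23) = 16.
The sequence repeats with period 22.
So t(1620) = t(0 + ((1620-0) mod 22)) = t(14) = 7.

7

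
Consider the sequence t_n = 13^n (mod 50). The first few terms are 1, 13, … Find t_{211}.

Listing terms: t_0 = 1; t_1 = 13; t_2 = 19; t_3 = 47; t_4 = 11; t_5 = 43; t_6 = 9; t_7 = 17; t_8 = 21; t_9 = 23; t_{10} = 49; t_{11} = 37; t_{12} = 31; t_{13} = 3; t_{14} = 39; t_{15} = 7; t_{16} = 41; t_{17} = 33; t_{18} = 29; t_{19} = 27; t_{20} = 1.
Since t_{20} = t_0 = 1, the sequence is periodic with period 20.
So t_{211} = t_{0 + ((211-0) mod 20)} = t_{11} = 37.

37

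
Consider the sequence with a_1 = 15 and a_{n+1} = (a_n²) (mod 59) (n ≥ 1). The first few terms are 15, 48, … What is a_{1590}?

a_1 = 15,  a_2 = 48,  a_3 = 3,  a_4 = 9,  a_5 = 22,  a_6 = 12,  a_7 = 26,  a_8 = 27,  a_9 = 21,  a_{10} = 28,  a_{11} = 17,  a_{12} = 53,  a_{13} = 36,  a_{14} = 57,  a_{15} = 4,  a_{16} = 16,  a_{17} = 20,  a_{18} = 46,  a_{19} = 51,  a_{20} = 5,  a_{21} = 25,  a_{22} = 35,  a_{23} = 45,  a_{24} = 19,  a_{25} = 7,  a_{26} = 49,  a_{27} = 41,  a_{28} = 29,  a_{29} = 15.
Since a_{29} = a_1 = 15, the sequence is periodic with period 28.
So a_{1590} = a_{1 + ((1590-1) mod 28)} = a_{22} = 35.

35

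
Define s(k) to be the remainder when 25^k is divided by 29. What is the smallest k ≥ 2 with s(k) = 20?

5

Computing terms: s(1) = 25,  s(2) = 16,  s(3) = 23,  s(4) = 24,  s(5) = 20,  s(6) = 7,  s(7) = 1,  s(8) = 25.
The sequence repeats with period 7.
The value 20 first appears (with k ≥ 2) at s(5).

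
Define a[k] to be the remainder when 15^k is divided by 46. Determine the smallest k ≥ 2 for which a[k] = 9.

Listing terms: a[1] = 15,  a[2] = 41,  a[3] = 17,  a[4] = 25,  a[5] = 7,  a[6] = 13,  a[7] = 11,  a[8] = 27,  a[9] = 37,  a[10] = 3,  a[11] = 45,  a[12] = 31,  a[13] = 5,  a[14] = 29,  a[15] = 21,  a[16] = 39,  a[17] = 33,  a[18] = 35,  a[19] = 19,  a[20] = 9,  a[21] = 43,  a[22] = 1,  a[23] = 15.
The sequence repeats with period 22.
The value 9 first appears (with k ≥ 2) at a[20].

20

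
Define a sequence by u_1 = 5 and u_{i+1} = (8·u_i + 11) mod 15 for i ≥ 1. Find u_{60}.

u_1 = 5; u_2 = 6; u_3 = 14; u_4 = 3; u_5 = 5.
Since u_5 = u_1 = 5, the sequence is periodic with period 4.
So u_{60} = u_{1 + ((60-1) mod 4)} = u_4 = 3.

3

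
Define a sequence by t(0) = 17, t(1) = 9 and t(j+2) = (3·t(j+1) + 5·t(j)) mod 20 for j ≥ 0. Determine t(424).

We have t(0) = 17,  t(1) = 9,  t(2) = 12,  t(3) = 1,  t(4) = 3,  t(5) = 14,  t(6) = 17,  t(7) = 1,  t(8) = 8,  t(9) = 9,  t(10) = 7,  t(11) = 6,  t(12) = 13,  t(13) = 9,  t(14) = 12.
Since (t(13), t(14)) = (t(1), t(2)) = (9, 12) (two consecutive terms determine the rest), the sequence is eventually periodic: after a pre-period of length 1 it cycles with period 12.
For j ≥ 1, t(j) depends only on (j - 1) mod 12. (424 - 1) mod 12 = 3, so t(424) = t(4) = 3.

3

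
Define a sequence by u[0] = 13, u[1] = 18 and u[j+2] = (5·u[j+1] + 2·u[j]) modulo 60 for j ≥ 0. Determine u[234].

We have u[0] = 13, u[1] = 18, u[2] = 56, u[3] = 16, u[4] = 12, u[5] = 32, u[6] = 4, u[7] = 24, u[8] = 8, u[9] = 28, u[10] = 36, u[11] = 56, u[12] = 52, u[13] = 12, u[14] = 44, u[15] = 4, u[16] = 48, u[17] = 8, u[18] = 16, u[19] = 36, u[20] = 32, u[21] = 52, u[22] = 24, u[23] = 44, u[24] = 28, u[25] = 48, u[26] = 56, u[27] = 16.
Since (u[26], u[27]) = (u[2], u[3]) = (56, 16) (two consecutive terms determine the rest), the sequence is eventually periodic: after a pre-period of length 2 it cycles with period 24.
For j ≥ 2, u[j] depends only on (j - 2) mod 24. (234 - 2) mod 24 = 16, so u[234] = u[18] = 16.

16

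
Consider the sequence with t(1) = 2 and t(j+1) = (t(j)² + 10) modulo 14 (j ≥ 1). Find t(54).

10

Computing terms: t(1) = 2,  t(2) = 0,  t(3) = 10,  t(4) = 12,  t(5) = 0.
Since t(5) = t(2) = 0, the sequence is eventually periodic: after a pre-period of length 1 it cycles with period 3.
For j ≥ 2, t(j) depends only on (j - 2) mod 3. (54 - 2) mod 3 = 1, so t(54) = t(3) = 10.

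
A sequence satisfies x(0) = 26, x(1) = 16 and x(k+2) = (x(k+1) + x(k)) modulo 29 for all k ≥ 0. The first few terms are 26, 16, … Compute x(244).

26

Computing terms: x(0) = 26; x(1) = 16; x(2) = 13; x(3) = 0; x(4) = 13; x(5) = 13; x(6) = 26; x(7) = 10; x(8) = 7; x(9) = 17; x(10) = 24; x(11) = 12; x(12) = 7; x(13) = 19; x(14) = 26; x(15) = 16.
Since (x(14), x(15)) = (x(0), x(1)) = (26, 16) (two consecutive terms determine the rest), the sequence is periodic with period 14.
So x(244) = x(0 + ((244-0) mod 14)) = x(6) = 26.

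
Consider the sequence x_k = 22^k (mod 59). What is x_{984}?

5

We have x_1 = 22; x_2 = 12; x_3 = 28; x_4 = 26; x_5 = 41; x_6 = 17; x_7 = 20; x_8 = 27; x_9 = 4; x_{10} = 29; x_{11} = 48; x_{12} = 53; x_{13} = 45; x_{14} = 46; x_{15} = 9; x_{16} = 21; x_{17} = 49; x_{18} = 16; x_{19} = 57; x_{20} = 15; x_{21} = 35; x_{22} = 3; x_{23} = 7; x_{24} = 36; x_{25} = 25; x_{26} = 19; x_{27} = 5; x_{28} = 51; x_{29} = 1; x_{30} = 22.
The sequence repeats with period 29.
(984 - 1) mod 29 = 26, so x_{984} = x_{27} = 5.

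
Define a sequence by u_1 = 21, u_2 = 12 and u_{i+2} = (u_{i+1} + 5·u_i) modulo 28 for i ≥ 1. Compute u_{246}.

7

We have u_1 = 21,  u_2 = 12,  u_3 = 5,  u_4 = 9,  u_5 = 6,  u_6 = 23,  u_7 = 25,  u_8 = 0,  u_9 = 13,  u_{10} = 13,  u_{11} = 22,  u_{12} = 3,  u_{13} = 1,  u_{14} = 16,  u_{15} = 21,  u_{16} = 17,  u_{17} = 10,  u_{18} = 11,  u_{19} = 5,  u_{20} = 4,  u_{21} = 1,  u_{22} = 21,  u_{23} = 26,  u_{24} = 19,  u_{25} = 9,  u_{26} = 20,  u_{27} = 9,  u_{28} = 25,  u_{29} = 14,  u_{30} = 27,  u_{31} = 13,  u_{32} = 8,  u_{33} = 17,  u_{34} = 1,  u_{35} = 2,  u_{36} = 7,  u_{37} = 17,  u_{38} = 24,  u_{39} = 25,  u_{40} = 5,  u_{41} = 18,  u_{42} = 15,  u_{43} = 21,  u_{44} = 12.
Since (u_{43}, u_{44}) = (u_1, u_2) = (21, 12) (two consecutive terms determine the rest), the sequence is periodic with period 42.
(246 - 1) mod 42 = 35, so u_{246} = u_{36} = 7.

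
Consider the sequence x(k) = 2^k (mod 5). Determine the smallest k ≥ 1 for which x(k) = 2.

x(0) = 1,  x(1) = 2,  x(2) = 4,  x(3) = 3,  x(4) = 1.
Since x(4) = x(0) = 1, the sequence is periodic with period 4.
The value 2 first appears (with k ≥ 1) at x(1).

1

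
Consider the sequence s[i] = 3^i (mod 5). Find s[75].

2

s[1] = 3,  s[2] = 4,  s[3] = 2,  s[4] = 1,  s[5] = 3.
The sequence repeats with period 4.
(75 - 1) mod 4 = 2, so s[75] = s[3] = 2.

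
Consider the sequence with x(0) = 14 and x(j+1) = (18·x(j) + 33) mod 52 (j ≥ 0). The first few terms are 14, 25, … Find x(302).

15

Listing terms: x(0) = 14,  x(1) = 25,  x(2) = 15,  x(3) = 43,  x(4) = 27,  x(5) = 51,  x(6) = 15.
Since x(6) = x(2) = 15, the sequence is eventually periodic: after a pre-period of length 2 it cycles with period 4.
For j ≥ 2, x(j) depends only on (j - 2) mod 4. (302 - 2) mod 4 = 0, so x(302) = x(2) = 15.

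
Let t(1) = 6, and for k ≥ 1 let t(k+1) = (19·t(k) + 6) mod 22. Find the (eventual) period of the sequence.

10

We have t(1) = 6, t(2) = 10, t(3) = 20, t(4) = 12, t(5) = 14, t(6) = 8, t(7) = 4, t(8) = 16, t(9) = 2, t(10) = 0, t(11) = 6.
The sequence repeats with period 10.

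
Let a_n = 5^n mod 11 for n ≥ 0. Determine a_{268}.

a_0 = 1; a_1 = 5; a_2 = 3; a_3 = 4; a_4 = 9; a_5 = 1.
Since a_5 = a_0 = 1, the sequence is periodic with period 5.
So a_{268} = a_{0 + ((268-0) mod 5)} = a_3 = 4.

4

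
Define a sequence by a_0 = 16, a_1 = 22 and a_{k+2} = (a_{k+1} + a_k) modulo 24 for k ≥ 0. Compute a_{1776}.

Listing terms: a_0 = 16,  a_1 = 22,  a_2 = 14,  a_3 = 12,  a_4 = 2,  a_5 = 14,  a_6 = 16,  a_7 = 6,  a_8 = 22,  a_9 = 4,  a_{10} = 2,  a_{11} = 6,  a_{12} = 8,  a_{13} = 14,  a_{14} = 22,  a_{15} = 12,  a_{16} = 10,  a_{17} = 22,  a_{18} = 8,  a_{19} = 6,  a_{20} = 14,  a_{21} = 20,  a_{22} = 10,  a_{23} = 6,  a_{24} = 16,  a_{25} = 22.
The sequence repeats with period 24.
So a_{1776} = a_{0 + ((1776-0) mod 24)} = a_0 = 16.

16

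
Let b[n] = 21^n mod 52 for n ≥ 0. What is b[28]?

1

Computing terms: b[0] = 1; b[1] = 21; b[2] = 25; b[3] = 5; b[4] = 1.
Since b[4] = b[0] = 1, the sequence is periodic with period 4.
(28 - 0) mod 4 = 0, so b[28] = b[0] = 1.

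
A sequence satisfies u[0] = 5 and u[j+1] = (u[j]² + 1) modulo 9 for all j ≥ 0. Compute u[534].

5

Listing terms: u[0] = 5, u[1] = 8, u[2] = 2, u[3] = 5.
Since u[3] = u[0] = 5, the sequence is periodic with period 3.
So u[534] = u[0 + ((534-0) mod 3)] = u[0] = 5.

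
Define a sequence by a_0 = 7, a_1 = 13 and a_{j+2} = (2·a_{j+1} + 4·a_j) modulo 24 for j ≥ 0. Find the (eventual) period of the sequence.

Listing terms: a_0 = 7, a_1 = 13, a_2 = 6, a_3 = 16, a_4 = 8, a_5 = 8, a_6 = 0, a_7 = 8, a_8 = 16, a_9 = 16, a_{10} = 0, a_{11} = 16, a_{12} = 8.
Since (a_{11}, a_{12}) = (a_3, a_4) = (16, 8) (two consecutive terms determine the rest), the sequence is eventually periodic: after a pre-period of length 3 it cycles with period 8.

8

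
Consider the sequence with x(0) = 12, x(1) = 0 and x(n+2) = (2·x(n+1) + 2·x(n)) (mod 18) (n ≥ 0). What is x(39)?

12

Listing terms: x(0) = 12, x(1) = 0, x(2) = 6, x(3) = 12, x(4) = 0.
Since (x(3), x(4)) = (x(0), x(1)) = (12, 0) (two consecutive terms determine the rest), the sequence is periodic with period 3.
So x(39) = x(0 + ((39-0) mod 3)) = x(0) = 12.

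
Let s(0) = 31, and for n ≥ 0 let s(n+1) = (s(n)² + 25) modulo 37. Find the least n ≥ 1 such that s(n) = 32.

3

Computing terms: s(0) = 31, s(1) = 24, s(2) = 9, s(3) = 32, s(4) = 13, s(5) = 9.
Since s(5) = s(2) = 9, the sequence is eventually periodic: after a pre-period of length 2 it cycles with period 3.
The value 32 first appears (with n ≥ 1) at s(3).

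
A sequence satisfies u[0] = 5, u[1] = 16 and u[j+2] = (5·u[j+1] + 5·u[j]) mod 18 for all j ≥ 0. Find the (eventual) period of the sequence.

Computing terms: u[0] = 5,  u[1] = 16,  u[2] = 15,  u[3] = 11,  u[4] = 4,  u[5] = 3,  u[6] = 17,  u[7] = 10,  u[8] = 9,  u[9] = 5,  u[10] = 16.
Since (u[9], u[10]) = (u[0], u[1]) = (5, 16) (two consecutive terms determine the rest), the sequence is periodic with period 9.

9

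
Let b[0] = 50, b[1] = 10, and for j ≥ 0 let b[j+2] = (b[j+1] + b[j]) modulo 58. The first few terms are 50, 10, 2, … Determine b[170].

2

Computing terms: b[0] = 50,  b[1] = 10,  b[2] = 2,  b[3] = 12,  b[4] = 14,  b[5] = 26,  b[6] = 40,  b[7] = 8,  b[8] = 48,  b[9] = 56,  b[10] = 46,  b[11] = 44,  b[12] = 32,  b[13] = 18,  b[14] = 50,  b[15] = 10.
The sequence repeats with period 14.
(170 - 0) mod 14 = 2, so b[170] = b[2] = 2.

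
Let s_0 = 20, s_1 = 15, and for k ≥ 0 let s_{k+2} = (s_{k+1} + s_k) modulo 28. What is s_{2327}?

19

Computing terms: s_0 = 20,  s_1 = 15,  s_2 = 7,  s_3 = 22,  s_4 = 1,  s_5 = 23,  s_6 = 24,  s_7 = 19,  s_8 = 15,  s_9 = 6,  s_{10} = 21,  s_{11} = 27,  s_{12} = 20,  s_{13} = 19,  s_{14} = 11,  s_{15} = 2,  s_{16} = 13,  s_{17} = 15,  s_{18} = 0,  s_{19} = 15,  s_{20} = 15,  s_{21} = 2,  s_{22} = 17,  s_{23} = 19,  s_{24} = 8,  s_{25} = 27,  s_{26} = 7,  s_{27} = 6,  s_{28} = 13,  s_{29} = 19,  s_{30} = 4,  s_{31} = 23,  s_{32} = 27,  s_{33} = 22,  s_{34} = 21,  s_{35} = 15,  s_{36} = 8,  s_{37} = 23,  s_{38} = 3,  s_{39} = 26,  s_{40} = 1,  s_{41} = 27,  s_{42} = 0,  s_{43} = 27,  s_{44} = 27,  s_{45} = 26,  s_{46} = 25,  s_{47} = 23,  s_{48} = 20,  s_{49} = 15.
Since (s_{48}, s_{49}) = (s_0, s_1) = (20, 15) (two consecutive terms determine the rest), the sequence is periodic with period 48.
So s_{2327} = s_{0 + ((2327-0) mod 48)} = s_{23} = 19.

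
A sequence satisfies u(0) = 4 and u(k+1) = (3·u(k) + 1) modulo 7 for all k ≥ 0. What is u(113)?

1

We have u(0) = 4; u(1) = 6; u(2) = 5; u(3) = 2; u(4) = 0; u(5) = 1; u(6) = 4.
Since u(6) = u(0) = 4, the sequence is periodic with period 6.
So u(113) = u(0 + ((113-0) mod 6)) = u(5) = 1.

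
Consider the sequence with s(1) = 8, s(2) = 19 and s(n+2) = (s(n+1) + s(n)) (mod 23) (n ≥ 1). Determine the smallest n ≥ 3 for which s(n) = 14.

34

s(1) = 8,  s(2) = 19,  s(3) = 4,  s(4) = 0,  s(5) = 4,  s(6) = 4,  s(7) = 8,  s(8) = 12,  s(9) = 20,  s(10) = 9,  s(11) = 6,  s(12) = 15,  s(13) = 21,  s(14) = 13,  s(15) = 11,  s(16) = 1,  s(17) = 12,  s(18) = 13,  s(19) = 2,  s(20) = 15,  s(21) = 17,  s(22) = 9,  s(23) = 3,  s(24) = 12,  s(25) = 15,  s(26) = 4,  s(27) = 19,  s(28) = 0,  s(29) = 19,  s(30) = 19,  s(31) = 15,  s(32) = 11,  s(33) = 3,  s(34) = 14,  s(35) = 17,  s(36) = 8,  s(37) = 2,  s(38) = 10,  s(39) = 12,  s(40) = 22,  s(41) = 11,  s(42) = 10,  s(43) = 21,  s(44) = 8,  s(45) = 6,  s(46) = 14,  s(47) = 20,  s(48) = 11,  s(49) = 8,  s(50) = 19.
The sequence repeats with period 48.
The value 14 first appears (with n ≥ 3) at s(34).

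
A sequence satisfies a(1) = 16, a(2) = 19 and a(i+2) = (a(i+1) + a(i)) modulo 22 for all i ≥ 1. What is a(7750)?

14

a(1) = 16,  a(2) = 19,  a(3) = 13,  a(4) = 10,  a(5) = 1,  a(6) = 11,  a(7) = 12,  a(8) = 1,  a(9) = 13,  a(10) = 14,  a(11) = 5,  a(12) = 19,  a(13) = 2,  a(14) = 21,  a(15) = 1,  a(16) = 0,  a(17) = 1,  a(18) = 1,  a(19) = 2,  a(20) = 3,  a(21) = 5,  a(22) = 8,  a(23) = 13,  a(24) = 21,  a(25) = 12,  a(26) = 11,  a(27) = 1,  a(28) = 12,  a(29) = 13,  a(30) = 3,  a(31) = 16,  a(32) = 19.
The sequence repeats with period 30.
So a(7750) = a(1 + ((7750-1) mod 30)) = a(10) = 14.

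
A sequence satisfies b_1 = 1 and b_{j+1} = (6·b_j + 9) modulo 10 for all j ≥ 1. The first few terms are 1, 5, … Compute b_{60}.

7

Computing terms: b_1 = 1; b_2 = 5; b_3 = 9; b_4 = 3; b_5 = 7; b_6 = 1.
Since b_6 = b_1 = 1, the sequence is periodic with period 5.
So b_{60} = b_{1 + ((60-1) mod 5)} = b_5 = 7.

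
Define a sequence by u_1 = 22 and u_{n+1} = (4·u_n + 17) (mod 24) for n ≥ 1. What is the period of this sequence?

u_1 = 22; u_2 = 9; u_3 = 5; u_4 = 13; u_5 = 21; u_6 = 5.
Since u_6 = u_3 = 5, the sequence is eventually periodic: after a pre-period of length 2 it cycles with period 3.

3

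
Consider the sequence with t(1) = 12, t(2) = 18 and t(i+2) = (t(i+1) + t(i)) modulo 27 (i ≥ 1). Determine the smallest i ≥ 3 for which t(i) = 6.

Listing terms: t(1) = 12; t(2) = 18; t(3) = 3; t(4) = 21; t(5) = 24; t(6) = 18; t(7) = 15; t(8) = 6; t(9) = 21; t(10) = 0; t(11) = 21; t(12) = 21; t(13) = 15; t(14) = 9; t(15) = 24; t(16) = 6; t(17) = 3; t(18) = 9; t(19) = 12; t(20) = 21; t(21) = 6; t(22) = 0; t(23) = 6; t(24) = 6; t(25) = 12; t(26) = 18.
Since (t(25), t(26)) = (t(1), t(2)) = (12, 18) (two consecutive terms determine the rest), the sequence is periodic with period 24.
The value 6 first appears (with i ≥ 3) at t(8).

8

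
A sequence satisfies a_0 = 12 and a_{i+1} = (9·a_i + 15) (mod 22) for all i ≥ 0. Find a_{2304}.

18

We have a_0 = 12,  a_1 = 13,  a_2 = 0,  a_3 = 15,  a_4 = 18,  a_5 = 1,  a_6 = 2,  a_7 = 11,  a_8 = 4,  a_9 = 7,  a_{10} = 12.
Since a_{10} = a_0 = 12, the sequence is periodic with period 10.
(2304 - 0) mod 10 = 4, so a_{2304} = a_4 = 18.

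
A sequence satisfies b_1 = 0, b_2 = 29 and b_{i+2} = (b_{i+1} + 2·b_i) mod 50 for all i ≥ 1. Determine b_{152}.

Listing terms: b_1 = 0,  b_2 = 29,  b_3 = 29,  b_4 = 37,  b_5 = 45,  b_6 = 19,  b_7 = 9,  b_8 = 47,  b_9 = 15,  b_{10} = 9,  b_{11} = 39,  b_{12} = 7,  b_{13} = 35,  b_{14} = 49,  b_{15} = 19,  b_{16} = 17,  b_{17} = 5,  b_{18} = 39,  b_{19} = 49,  b_{20} = 27,  b_{21} = 25,  b_{22} = 29,  b_{23} = 29.
Since (b_{22}, b_{23}) = (b_2, b_3) = (29, 29) (two consecutive terms determine the rest), the sequence is eventually periodic: after a pre-period of length 1 it cycles with period 20.
For i ≥ 2, b_i depends only on (i - 2) mod 20. (152 - 2) mod 20 = 10, so b_{152} = b_{12} = 7.

7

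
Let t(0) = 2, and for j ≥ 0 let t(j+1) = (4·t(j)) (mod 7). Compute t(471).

2

Computing terms: t(0) = 2,  t(1) = 1,  t(2) = 4,  t(3) = 2.
Since t(3) = t(0) = 2, the sequence is periodic with period 3.
(471 - 0) mod 3 = 0, so t(471) = t(0) = 2.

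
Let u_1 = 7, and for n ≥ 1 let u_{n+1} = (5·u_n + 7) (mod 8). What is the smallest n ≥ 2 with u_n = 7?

Listing terms: u_1 = 7, u_2 = 2, u_3 = 1, u_4 = 4, u_5 = 3, u_6 = 6, u_7 = 5, u_8 = 0, u_9 = 7.
The sequence repeats with period 8.
The value 7 next appears (with n ≥ 2) at u_9.

9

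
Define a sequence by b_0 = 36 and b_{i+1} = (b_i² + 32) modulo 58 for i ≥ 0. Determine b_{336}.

52

We have b_0 = 36, b_1 = 52, b_2 = 10, b_3 = 16, b_4 = 56, b_5 = 36.
The sequence repeats with period 5.
So b_{336} = b_{0 + ((336-0) mod 5)} = b_1 = 52.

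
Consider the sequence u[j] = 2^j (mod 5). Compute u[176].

u[1] = 2; u[2] = 4; u[3] = 3; u[4] = 1; u[5] = 2.
Since u[5] = u[1] = 2, the sequence is periodic with period 4.
So u[176] = u[1 + ((176-1) mod 4)] = u[4] = 1.

1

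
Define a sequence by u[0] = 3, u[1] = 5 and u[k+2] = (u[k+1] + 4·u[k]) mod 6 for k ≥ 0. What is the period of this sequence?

Computing terms: u[0] = 3; u[1] = 5; u[2] = 5; u[3] = 1; u[4] = 3; u[5] = 1; u[6] = 1; u[7] = 5; u[8] = 3; u[9] = 5.
Since (u[8], u[9]) = (u[0], u[1]) = (3, 5) (two consecutive terms determine the rest), the sequence is periodic with period 8.

8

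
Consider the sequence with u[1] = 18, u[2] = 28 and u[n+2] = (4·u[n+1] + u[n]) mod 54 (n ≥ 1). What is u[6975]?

32

Computing terms: u[1] = 18, u[2] = 28, u[3] = 22, u[4] = 8, u[5] = 0, u[6] = 8, u[7] = 32, u[8] = 28, u[9] = 36, u[10] = 10, u[11] = 22, u[12] = 44, u[13] = 36, u[14] = 26, u[15] = 32, u[16] = 46, u[17] = 0, u[18] = 46, u[19] = 22, u[20] = 26, u[21] = 18, u[22] = 44, u[23] = 32, u[24] = 10, u[25] = 18, u[26] = 28.
Since (u[25], u[26]) = (u[1], u[2]) = (18, 28) (two consecutive terms determine the rest), the sequence is periodic with period 24.
So u[6975] = u[1 + ((6975-1) mod 24)] = u[15] = 32.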